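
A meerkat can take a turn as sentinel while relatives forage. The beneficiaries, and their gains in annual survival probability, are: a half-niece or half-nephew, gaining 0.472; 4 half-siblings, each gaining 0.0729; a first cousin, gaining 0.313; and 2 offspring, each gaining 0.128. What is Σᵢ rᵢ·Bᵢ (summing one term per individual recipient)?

0.299025

r to a half-niece or half-nephew = 0.125 (half-aunt/uncle↔niece/nephew: one path of length 3: r = (1/2)^3 = 1/8).
r to a half-sibling = 1/4 (half-sibs share one parent — one path of length 2: r = (1/2)^2 = 1/4).
r to a first cousin = 1/8 (first cousins share one grandparent pair — two paths of length 4: r = 2·(1/2)^4 = 1/8).
r to an offspring = 1/2 (one parent–offspring link: r = (1/2)^1 = 1/2).
Summing one r·B term per recipient: 1·0.125·0.472 + 4·0.25·0.0729 + 1·0.125·0.313 + 2·0.5·0.128 = 0.299025.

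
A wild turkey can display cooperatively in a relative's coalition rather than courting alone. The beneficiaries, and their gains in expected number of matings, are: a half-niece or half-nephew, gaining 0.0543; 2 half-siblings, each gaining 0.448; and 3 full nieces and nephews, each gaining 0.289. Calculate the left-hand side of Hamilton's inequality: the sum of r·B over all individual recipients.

r to a half-niece or half-nephew = 1/8 (half-aunt/uncle↔niece/nephew: one path of length 3: r = (1/2)^3 = 1/8).
r to a half-sibling = 0.25 (half-sibs share one parent — one path of length 2: r = (1/2)^2 = 1/4).
r to a full niece or nephew = 0.25 (full aunt/uncle↔niece/nephew: two paths of length 3 through the shared grandparent pair: r = 2·(1/2)^3 = 1/4).
Summing one r·B term per recipient: 1·0.125·0.0543 + 2·0.25·0.448 + 3·0.25·0.289 = 0.4475375.

0.4475375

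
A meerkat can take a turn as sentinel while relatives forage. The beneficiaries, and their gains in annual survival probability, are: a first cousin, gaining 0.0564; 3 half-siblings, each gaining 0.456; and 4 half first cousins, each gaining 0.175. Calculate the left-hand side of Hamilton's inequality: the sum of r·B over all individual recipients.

r to a first cousin = 0.125 (first cousins share one grandparent pair — two paths of length 4: r = 2·(1/2)^4 = 1/8).
r to a half-sibling = 1/4 (half-sibs share one parent — one path of length 2: r = (1/2)^2 = 1/4).
r to a half first cousin = 0.0625 (half first cousins share one grandparent — one path of length 4: r = (1/2)^4 = 1/16).
Summing one r·B term per recipient: 1·0.125·0.0564 + 3·0.25·0.456 + 4·0.0625·0.175 = 0.3928.

0.3928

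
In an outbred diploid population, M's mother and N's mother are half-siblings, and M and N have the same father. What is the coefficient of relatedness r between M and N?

0.3125

Independent pedigree routes through distinct common ancestors add.
M and N are related in two ways: half first cousins through their mothers (r = 1/16) and half-sibs through their shared father (r = 1/4).
r = 1/16 + 1/4 = 0.3125.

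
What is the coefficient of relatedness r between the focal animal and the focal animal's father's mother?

0.25

Each parent–offspring link contributes a factor of 1/2, and independent paths through distinct common ancestors add.
Two parent–offspring links: r = (1/2)^2 = 1/4.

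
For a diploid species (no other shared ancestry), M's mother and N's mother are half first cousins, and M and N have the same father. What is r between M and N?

0.265625

With two independent routes of shared ancestry, r is the sum of the two contributions.
M and N are related in two ways: half second cousins through their mothers (r = 1/64) and half-sibs through their shared father (r = 1/4).
r = 1/64 + 1/4 = 0.265625.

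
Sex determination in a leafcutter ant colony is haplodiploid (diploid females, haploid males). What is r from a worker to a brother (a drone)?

0.25

Her haploid brother carries none of their father's genes and a random half of their mother's genome; that half matches the maternal half of her own genome with probability 1/2: r = 1/2 · 1/2 = 1/4.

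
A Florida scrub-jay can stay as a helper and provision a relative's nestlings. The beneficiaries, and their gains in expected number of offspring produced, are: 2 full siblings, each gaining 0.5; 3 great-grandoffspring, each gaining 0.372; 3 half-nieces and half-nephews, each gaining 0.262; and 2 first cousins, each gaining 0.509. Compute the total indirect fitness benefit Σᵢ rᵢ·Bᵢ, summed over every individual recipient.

r to a full sibling = 1/2 (full sibs share both parents — two paths of length 2: r = 2·(1/2)^2 = 1/2).
r to a great-grandoffspring = 0.125 (three parent–offspring links: r = (1/2)^3 = 1/8).
r to a half-niece or half-nephew = 0.125 (half-aunt/uncle↔niece/nephew: one path of length 3: r = (1/2)^3 = 1/8).
r to a first cousin = 1/8 (first cousins share one grandparent pair — two paths of length 4: r = 2·(1/2)^4 = 1/8).
Summing one r·B term per recipient: 2·0.5·0.5 + 3·0.125·0.372 + 3·0.125·0.262 + 2·0.125·0.509 = 0.865.

0.865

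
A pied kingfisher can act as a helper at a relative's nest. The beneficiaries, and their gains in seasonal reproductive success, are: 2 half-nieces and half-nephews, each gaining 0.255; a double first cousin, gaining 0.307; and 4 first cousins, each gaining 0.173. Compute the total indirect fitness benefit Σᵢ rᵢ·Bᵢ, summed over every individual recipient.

0.227

r to a half-niece or half-nephew = 1/8 (half-aunt/uncle↔niece/nephew: one path of length 3: r = (1/2)^3 = 1/8).
r to a double first cousin = 0.25 (double first cousins share both grandparent pairs — four paths of length 4: r = 4·(1/2)^4 = 1/4).
r to a first cousin = 0.125 (first cousins share one grandparent pair — two paths of length 4: r = 2·(1/2)^4 = 1/8).
Summing one r·B term per recipient: 2·0.125·0.255 + 1·0.25·0.307 + 4·0.125·0.173 = 0.227.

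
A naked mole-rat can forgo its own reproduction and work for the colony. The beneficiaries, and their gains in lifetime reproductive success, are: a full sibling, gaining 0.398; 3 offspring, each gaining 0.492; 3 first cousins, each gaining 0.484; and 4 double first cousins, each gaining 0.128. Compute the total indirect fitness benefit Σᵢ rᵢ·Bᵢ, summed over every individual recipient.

1.2465

r to a full sibling = 0.5 (full sibs share both parents — two paths of length 2: r = 2·(1/2)^2 = 1/2).
r to an offspring = 1/2 (one parent–offspring link: r = (1/2)^1 = 1/2).
r to a first cousin = 0.125 (first cousins share one grandparent pair — two paths of length 4: r = 2·(1/2)^4 = 1/8).
r to a double first cousin = 1/4 (double first cousins share both grandparent pairs — four paths of length 4: r = 4·(1/2)^4 = 1/4).
Summing one r·B term per recipient: 1·0.5·0.398 + 3·0.5·0.492 + 3·0.125·0.484 + 4·0.25·0.128 = 1.2465.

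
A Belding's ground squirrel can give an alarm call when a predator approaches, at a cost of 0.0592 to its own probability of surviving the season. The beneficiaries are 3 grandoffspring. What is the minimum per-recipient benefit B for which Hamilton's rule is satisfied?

r to a grandoffspring = 0.25 (two parent–offspring links: r = (1/2)^2 = 1/4).
Hamilton's rule with n recipients of equal r: n·r·B > C, so B > C/(n·r) = 0.0592/(3·0.25) = 0.0789.

0.0789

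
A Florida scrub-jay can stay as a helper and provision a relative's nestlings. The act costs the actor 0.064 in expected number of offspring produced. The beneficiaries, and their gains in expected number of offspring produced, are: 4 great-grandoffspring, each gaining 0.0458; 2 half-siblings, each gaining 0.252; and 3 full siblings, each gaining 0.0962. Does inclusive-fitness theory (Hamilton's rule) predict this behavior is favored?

Yes

Hamilton's rule: the trait is favored when the sum of r·B over every recipient exceeds the actor's cost C.
r to a great-grandoffspring = 0.125 (three parent–offspring links: r = (1/2)^3 = 1/8).
r to a half-sibling = 1/4 (half-sibs share one parent — one path of length 2: r = (1/2)^2 = 1/4).
r to a full sibling = 1/2 (full sibs share both parents — two paths of length 2: r = 2·(1/2)^2 = 1/2).
Summing one r·B term per recipient: 4·0.125·0.0458 + 2·0.25·0.252 + 3·0.5·0.0962 = 0.2932.
0.2932 > 0.064: the indirect benefit exceeds the cost.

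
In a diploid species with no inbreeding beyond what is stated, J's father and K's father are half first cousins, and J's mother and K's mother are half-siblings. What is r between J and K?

Independent pedigree routes through distinct common ancestors add.
J and K are related in two ways: half second cousins through their fathers (r = 1/64) and half first cousins through their mothers (r = 1/16).
r = 1/64 + 1/16 = 0.078125.

0.078125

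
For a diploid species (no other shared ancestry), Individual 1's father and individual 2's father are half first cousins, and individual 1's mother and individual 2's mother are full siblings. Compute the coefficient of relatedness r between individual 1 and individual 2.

0.140625

With two independent routes of shared ancestry, r is the sum of the two contributions.
Individual 1 and individual 2 are related in two ways: half second cousins through their fathers (r = 1/64) and first cousins through their mothers (r = 1/8).
r = 1/64 + 1/8 = 0.140625.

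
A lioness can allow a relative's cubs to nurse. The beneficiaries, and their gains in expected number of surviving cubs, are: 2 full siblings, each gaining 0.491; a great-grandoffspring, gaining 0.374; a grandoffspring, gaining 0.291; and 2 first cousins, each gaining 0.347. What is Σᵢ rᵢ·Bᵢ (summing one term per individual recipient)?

r to a full sibling = 0.5 (full sibs share both parents — two paths of length 2: r = 2·(1/2)^2 = 1/2).
r to a great-grandoffspring = 1/8 (three parent–offspring links: r = (1/2)^3 = 1/8).
r to a grandoffspring = 1/4 (two parent–offspring links: r = (1/2)^2 = 1/4).
r to a first cousin = 1/8 (first cousins share one grandparent pair — two paths of length 4: r = 2·(1/2)^4 = 1/8).
Summing one r·B term per recipient: 2·0.5·0.491 + 1·0.125·0.374 + 1·0.25·0.291 + 2·0.125·0.347 = 0.69725.

0.69725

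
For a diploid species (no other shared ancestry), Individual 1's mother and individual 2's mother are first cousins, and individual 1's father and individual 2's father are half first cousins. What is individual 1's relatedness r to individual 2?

0.046875

Relatedness sums over independent paths through distinct common ancestors.
Individual 1 and individual 2 are related in two ways: second cousins through their mothers (r = 1/32) and half second cousins through their fathers (r = 1/64).
r = 1/32 + 1/64 = 3/64 = 0.046875.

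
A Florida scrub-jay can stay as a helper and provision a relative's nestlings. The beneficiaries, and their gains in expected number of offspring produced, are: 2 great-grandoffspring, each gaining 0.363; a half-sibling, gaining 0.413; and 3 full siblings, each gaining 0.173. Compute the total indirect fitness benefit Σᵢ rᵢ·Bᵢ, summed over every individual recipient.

0.4535

r to a great-grandoffspring = 0.125 (three parent–offspring links: r = (1/2)^3 = 1/8).
r to a half-sibling = 0.25 (half-sibs share one parent — one path of length 2: r = (1/2)^2 = 1/4).
r to a full sibling = 1/2 (full sibs share both parents — two paths of length 2: r = 2·(1/2)^2 = 1/2).
Summing one r·B term per recipient: 2·0.125·0.363 + 1·0.25·0.413 + 3·0.5·0.173 = 0.4535.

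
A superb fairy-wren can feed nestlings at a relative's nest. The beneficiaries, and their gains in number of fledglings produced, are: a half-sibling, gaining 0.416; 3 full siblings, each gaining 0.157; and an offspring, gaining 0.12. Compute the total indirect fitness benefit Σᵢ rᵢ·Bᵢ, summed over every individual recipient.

0.3995

r to a half-sibling = 0.25 (half-sibs share one parent — one path of length 2: r = (1/2)^2 = 1/4).
r to a full sibling = 0.5 (full sibs share both parents — two paths of length 2: r = 2·(1/2)^2 = 1/2).
r to an offspring = 1/2 (one parent–offspring link: r = (1/2)^1 = 1/2).
Summing one r·B term per recipient: 1·0.25·0.416 + 3·0.5·0.157 + 1·0.5·0.12 = 0.3995.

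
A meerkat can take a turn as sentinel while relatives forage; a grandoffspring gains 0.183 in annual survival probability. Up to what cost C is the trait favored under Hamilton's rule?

0.04575

r to a grandoffspring = 0.25 (two parent–offspring links: r = (1/2)^2 = 1/4).
Hamilton's rule: n·r·B > C, so the trait is favored while C < n·r·B = 1·0.25·0.183 = 0.04575.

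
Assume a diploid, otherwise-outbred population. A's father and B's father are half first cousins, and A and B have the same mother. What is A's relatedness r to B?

0.265625

With two independent routes of shared ancestry, r is the sum of the two contributions.
A and B are related in two ways: half second cousins through their fathers (r = 1/64) and half-sibs through their shared mother (r = 1/4).
r = 1/64 + 1/4 = 17/64 = 0.265625.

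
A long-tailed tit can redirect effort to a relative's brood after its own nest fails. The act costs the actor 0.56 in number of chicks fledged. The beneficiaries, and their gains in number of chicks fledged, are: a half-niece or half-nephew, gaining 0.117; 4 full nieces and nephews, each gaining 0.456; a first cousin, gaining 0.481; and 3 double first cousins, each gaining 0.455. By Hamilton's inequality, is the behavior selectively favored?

Hamilton's rule: the trait is favored when the sum of r·B over every recipient exceeds the actor's cost C.
r to a half-niece or half-nephew = 0.125 (half-aunt/uncle↔niece/nephew: one path of length 3: r = (1/2)^3 = 1/8).
r to a full niece or nephew = 1/4 (full aunt/uncle↔niece/nephew: two paths of length 3 through the shared grandparent pair: r = 2·(1/2)^3 = 1/4).
r to a first cousin = 1/8 (first cousins share one grandparent pair — two paths of length 4: r = 2·(1/2)^4 = 1/8).
r to a double first cousin = 1/4 (double first cousins share both grandparent pairs — four paths of length 4: r = 4·(1/2)^4 = 1/4).
Summing one r·B term per recipient: 1·0.125·0.117 + 4·0.25·0.456 + 1·0.125·0.481 + 3·0.25·0.455 = 0.872.
0.872 > 0.56: the indirect benefit exceeds the cost.

Yes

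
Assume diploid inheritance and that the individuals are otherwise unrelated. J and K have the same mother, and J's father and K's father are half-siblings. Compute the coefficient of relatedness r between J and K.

0.3125

Independent pedigree routes through distinct common ancestors add.
J and K are related in two ways: half-sibs through their shared mother (r = 1/4) and half first cousins through their fathers (r = 1/16).
r = 1/4 + 1/16 = 0.3125.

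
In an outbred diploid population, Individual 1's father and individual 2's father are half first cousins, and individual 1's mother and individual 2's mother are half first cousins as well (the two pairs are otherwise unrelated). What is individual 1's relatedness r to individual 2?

0.03125

Independent pedigree routes through distinct common ancestors add.
Individual 1 and individual 2 are related in two ways: half second cousins through their fathers (r = 1/64) and half second cousins through their mothers (r = 1/64).
r = 1/64 + 1/64 = 1/32 = 0.03125.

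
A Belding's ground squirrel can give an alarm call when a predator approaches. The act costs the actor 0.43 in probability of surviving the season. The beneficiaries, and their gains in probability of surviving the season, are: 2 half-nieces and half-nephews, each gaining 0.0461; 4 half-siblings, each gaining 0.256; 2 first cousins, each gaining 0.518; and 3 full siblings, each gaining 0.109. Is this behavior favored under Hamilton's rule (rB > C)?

Hamilton's rule: the trait is favored when the sum of r·B over every recipient exceeds the actor's cost C.
r to a half-niece or half-nephew = 0.125 (half-aunt/uncle↔niece/nephew: one path of length 3: r = (1/2)^3 = 1/8).
r to a half-sibling = 0.25 (half-sibs share one parent — one path of length 2: r = (1/2)^2 = 1/4).
r to a first cousin = 0.125 (first cousins share one grandparent pair — two paths of length 4: r = 2·(1/2)^4 = 1/8).
r to a full sibling = 1/2 (full sibs share both parents — two paths of length 2: r = 2·(1/2)^2 = 1/2).
Summing one r·B term per recipient: 2·0.125·0.0461 + 4·0.25·0.256 + 2·0.125·0.518 + 3·0.5·0.109 = 0.560525.
0.560525 > 0.43: the indirect benefit exceeds the cost.

Yes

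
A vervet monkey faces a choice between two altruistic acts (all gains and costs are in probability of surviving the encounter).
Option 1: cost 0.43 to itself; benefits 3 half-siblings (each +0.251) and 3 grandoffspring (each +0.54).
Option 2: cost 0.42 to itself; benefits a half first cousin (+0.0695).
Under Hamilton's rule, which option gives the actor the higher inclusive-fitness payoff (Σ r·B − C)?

Option 1

Option 1: r to a half-sibling = 0.25.
Option 1: r to a grandoffspring = 0.25.
Option 1: Σ r·B − C = (3·0.25·0.251 + 3·0.25·0.54) − 0.43 = 0.16325.
Option 2: r to a half first cousin = 0.0625.
Option 2: Σ r·B − C = (1·0.0625·0.0695) − 0.42 = -0.41565625.
Option 1 has the higher net inclusive-fitness payoff.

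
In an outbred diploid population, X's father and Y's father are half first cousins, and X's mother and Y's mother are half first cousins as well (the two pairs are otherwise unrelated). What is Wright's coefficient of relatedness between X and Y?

0.03125

Independent pedigree routes through distinct common ancestors add.
X and Y are related in two ways: half second cousins through their fathers (r = 1/64) and half second cousins through their mothers (r = 1/64).
r = 1/64 + 1/64 = 1/32 = 0.03125.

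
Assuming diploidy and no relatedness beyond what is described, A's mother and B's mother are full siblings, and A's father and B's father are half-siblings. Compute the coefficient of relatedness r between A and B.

0.1875

Wright's path rule: contributions from independent ancestry routes add.
A and B are related in two ways: first cousins through their mothers (r = 1/8) and half first cousins through their fathers (r = 1/16).
r = 1/8 + 1/16 = 3/16 = 0.1875.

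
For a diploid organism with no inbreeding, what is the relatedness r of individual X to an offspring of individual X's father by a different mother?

0.25

Each parent–offspring link contributes a factor of 1/2, and independent paths through distinct common ancestors add.
Half-sibs share one parent — one path of length 2: r = (1/2)^2 = 1/4.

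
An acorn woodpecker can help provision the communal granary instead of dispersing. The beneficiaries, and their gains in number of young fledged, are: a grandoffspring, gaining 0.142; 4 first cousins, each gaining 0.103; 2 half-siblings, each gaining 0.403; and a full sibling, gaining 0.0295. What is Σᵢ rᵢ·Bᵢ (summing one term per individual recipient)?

r to a grandoffspring = 1/4 (two parent–offspring links: r = (1/2)^2 = 1/4).
r to a first cousin = 1/8 (first cousins share one grandparent pair — two paths of length 4: r = 2·(1/2)^4 = 1/8).
r to a half-sibling = 1/4 (half-sibs share one parent — one path of length 2: r = (1/2)^2 = 1/4).
r to a full sibling = 1/2 (full sibs share both parents — two paths of length 2: r = 2·(1/2)^2 = 1/2).
Summing one r·B term per recipient: 1·0.25·0.142 + 4·0.125·0.103 + 2·0.25·0.403 + 1·0.5·0.0295 = 0.30325.

0.30325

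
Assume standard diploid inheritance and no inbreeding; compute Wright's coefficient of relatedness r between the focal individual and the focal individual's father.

Each parent–offspring link contributes a factor of 1/2, and independent paths through distinct common ancestors add.
One parent–offspring link: r = (1/2)^1 = 1/2.

0.5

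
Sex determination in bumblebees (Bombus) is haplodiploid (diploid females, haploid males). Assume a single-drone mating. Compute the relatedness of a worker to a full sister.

0.75

Haplodiploid full sisters inherit their father's entire haploid genome identically (contributing 1/2) and on average half of their mother's contribution (1/2 · 1/2 = 1/4); r = 1/2 + 1/4 = 3/4.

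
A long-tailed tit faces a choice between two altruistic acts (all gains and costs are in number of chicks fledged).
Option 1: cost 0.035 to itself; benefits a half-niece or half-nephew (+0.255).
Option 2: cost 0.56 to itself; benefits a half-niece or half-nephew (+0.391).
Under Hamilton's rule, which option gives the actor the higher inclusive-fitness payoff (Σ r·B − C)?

Option 1

Option 1: r to a half-niece or half-nephew = 0.125.
Option 1: Σ r·B − C = (1·0.125·0.255) − 0.035 = -0.003125.
Option 2: r to a half-niece or half-nephew = 0.125.
Option 2: Σ r·B − C = (1·0.125·0.391) − 0.56 = -0.511125.
Option 1 has the higher net inclusive-fitness payoff.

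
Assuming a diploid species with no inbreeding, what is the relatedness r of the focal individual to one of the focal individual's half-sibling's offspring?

Each parent–offspring link contributes a factor of 1/2, and independent paths through distinct common ancestors add.
Half-aunt/uncle↔niece/nephew: one path of length 3: r = (1/2)^3 = 1/8.

0.125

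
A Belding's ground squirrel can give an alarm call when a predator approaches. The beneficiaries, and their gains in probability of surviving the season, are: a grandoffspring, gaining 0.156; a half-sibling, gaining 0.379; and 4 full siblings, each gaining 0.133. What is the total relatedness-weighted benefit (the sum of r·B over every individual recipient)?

r to a grandoffspring = 1/4 (two parent–offspring links: r = (1/2)^2 = 1/4).
r to a half-sibling = 0.25 (half-sibs share one parent — one path of length 2: r = (1/2)^2 = 1/4).
r to a full sibling = 0.5 (full sibs share both parents — two paths of length 2: r = 2·(1/2)^2 = 1/2).
Summing one r·B term per recipient: 1·0.25·0.156 + 1·0.25·0.379 + 4·0.5·0.133 = 0.39975.

0.39975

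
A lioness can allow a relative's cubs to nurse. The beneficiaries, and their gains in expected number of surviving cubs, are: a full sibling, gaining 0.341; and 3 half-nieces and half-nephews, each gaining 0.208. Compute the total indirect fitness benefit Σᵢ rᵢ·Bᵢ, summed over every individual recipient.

r to a full sibling = 0.5 (full sibs share both parents — two paths of length 2: r = 2·(1/2)^2 = 1/2).
r to a half-niece or half-nephew = 1/8 (half-aunt/uncle↔niece/nephew: one path of length 3: r = (1/2)^3 = 1/8).
Summing one r·B term per recipient: 1·0.5·0.341 + 3·0.125·0.208 = 0.2485.

0.2485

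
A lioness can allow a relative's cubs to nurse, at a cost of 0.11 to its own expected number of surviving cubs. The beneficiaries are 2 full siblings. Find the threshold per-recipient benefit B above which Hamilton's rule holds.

r to a full sibling = 0.5 (full sibs share both parents — two paths of length 2: r = 2·(1/2)^2 = 1/2).
Hamilton's rule with n recipients of equal r: n·r·B > C, so B > C/(n·r) = 0.11/(2·0.5) = 0.11.

0.11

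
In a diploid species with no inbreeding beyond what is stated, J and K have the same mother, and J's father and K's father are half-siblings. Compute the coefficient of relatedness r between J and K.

Wright's path rule: contributions from independent ancestry routes add.
J and K are related in two ways: half-sibs through their shared mother (r = 1/4) and half first cousins through their fathers (r = 1/16).
r = 1/4 + 1/16 = 5/16 = 0.3125.

0.3125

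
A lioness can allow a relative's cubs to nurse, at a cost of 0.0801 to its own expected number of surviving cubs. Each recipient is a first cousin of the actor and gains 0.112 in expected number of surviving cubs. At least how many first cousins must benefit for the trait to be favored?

r to a first cousin = 0.125 (first cousins share one grandparent pair — two paths of length 4: r = 2·(1/2)^4 = 1/8).
Hamilton's rule: n·r·B > C  ⇒  n > C/(r·B) = 0.0801/(0.125·0.112) = 5.721.
The smallest integer exceeding 5.721 is 6.

6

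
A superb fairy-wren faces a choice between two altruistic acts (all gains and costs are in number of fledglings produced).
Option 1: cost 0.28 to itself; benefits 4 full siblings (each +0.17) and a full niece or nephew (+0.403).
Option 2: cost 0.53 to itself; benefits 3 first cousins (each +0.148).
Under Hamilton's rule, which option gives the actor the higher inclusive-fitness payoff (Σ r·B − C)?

Option 1

Option 1: r to a full sibling = 0.5.
Option 1: r to a full niece or nephew = 0.25.
Option 1: Σ r·B − C = (4·0.5·0.17 + 1·0.25·0.403) − 0.28 = 0.16075.
Option 2: r to a first cousin = 0.125.
Option 2: Σ r·B − C = (3·0.125·0.148) − 0.53 = -0.4745.
Option 1 has the higher net inclusive-fitness payoff.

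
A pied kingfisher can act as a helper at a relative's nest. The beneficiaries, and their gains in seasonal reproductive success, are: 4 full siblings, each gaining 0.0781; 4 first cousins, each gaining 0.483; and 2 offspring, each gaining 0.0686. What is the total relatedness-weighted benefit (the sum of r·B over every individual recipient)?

r to a full sibling = 1/2 (full sibs share both parents — two paths of length 2: r = 2·(1/2)^2 = 1/2).
r to a first cousin = 1/8 (first cousins share one grandparent pair — two paths of length 4: r = 2·(1/2)^4 = 1/8).
r to an offspring = 1/2 (one parent–offspring link: r = (1/2)^1 = 1/2).
Summing one r·B term per recipient: 4·0.5·0.0781 + 4·0.125·0.483 + 2·0.5·0.0686 = 0.4663.

0.4663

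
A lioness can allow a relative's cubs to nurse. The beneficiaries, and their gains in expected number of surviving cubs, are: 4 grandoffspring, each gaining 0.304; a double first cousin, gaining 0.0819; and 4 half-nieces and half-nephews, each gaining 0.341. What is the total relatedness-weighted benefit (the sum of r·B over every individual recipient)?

0.494975

r to a grandoffspring = 0.25 (two parent–offspring links: r = (1/2)^2 = 1/4).
r to a double first cousin = 1/4 (double first cousins share both grandparent pairs — four paths of length 4: r = 4·(1/2)^4 = 1/4).
r to a half-niece or half-nephew = 0.125 (half-aunt/uncle↔niece/nephew: one path of length 3: r = (1/2)^3 = 1/8).
Summing one r·B term per recipient: 4·0.25·0.304 + 1·0.25·0.0819 + 4·0.125·0.341 = 0.494975.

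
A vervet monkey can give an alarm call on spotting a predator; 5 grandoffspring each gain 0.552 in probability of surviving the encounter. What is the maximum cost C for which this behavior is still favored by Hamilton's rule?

r to a grandoffspring = 1/4 (two parent–offspring links: r = (1/2)^2 = 1/4).
Hamilton's rule: n·r·B > C, so the trait is favored while C < n·r·B = 5·0.25·0.552 = 0.69.

0.69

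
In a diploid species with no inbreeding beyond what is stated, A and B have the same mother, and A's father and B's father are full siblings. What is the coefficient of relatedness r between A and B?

0.375

Wright's path rule: contributions from independent ancestry routes add.
A and B are related in two ways: half-sibs through their shared mother (r = 1/4) and first cousins through their fathers (r = 1/8).
r = 1/4 + 1/8 = 0.375.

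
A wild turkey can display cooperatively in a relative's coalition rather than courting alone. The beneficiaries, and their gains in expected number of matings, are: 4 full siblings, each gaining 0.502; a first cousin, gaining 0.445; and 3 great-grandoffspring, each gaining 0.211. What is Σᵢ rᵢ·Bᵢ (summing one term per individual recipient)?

1.13875

r to a full sibling = 1/2 (full sibs share both parents — two paths of length 2: r = 2·(1/2)^2 = 1/2).
r to a first cousin = 1/8 (first cousins share one grandparent pair — two paths of length 4: r = 2·(1/2)^4 = 1/8).
r to a great-grandoffspring = 1/8 (three parent–offspring links: r = (1/2)^3 = 1/8).
Summing one r·B term per recipient: 4·0.5·0.502 + 1·0.125·0.445 + 3·0.125·0.211 = 1.13875.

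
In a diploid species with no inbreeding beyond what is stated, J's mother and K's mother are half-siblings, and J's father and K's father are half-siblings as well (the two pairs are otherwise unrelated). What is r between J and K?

Relatedness sums over independent paths through distinct common ancestors.
J and K are related in two ways: half first cousins through their mothers (r = 1/16) and half first cousins through their fathers (r = 1/16).
r = 1/16 + 1/16 = 1/8 = 0.125.

0.125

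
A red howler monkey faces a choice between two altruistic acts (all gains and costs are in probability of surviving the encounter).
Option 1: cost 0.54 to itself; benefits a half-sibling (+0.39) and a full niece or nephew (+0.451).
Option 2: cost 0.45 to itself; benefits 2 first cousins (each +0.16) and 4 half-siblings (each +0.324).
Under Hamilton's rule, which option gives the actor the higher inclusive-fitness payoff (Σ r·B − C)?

Option 2

Option 1: r to a half-sibling = 0.25.
Option 1: r to a full niece or nephew = 0.25.
Option 1: Σ r·B − C = (1·0.25·0.39 + 1·0.25·0.451) − 0.54 = -0.32975.
Option 2: r to a first cousin = 0.125.
Option 2: r to a half-sibling = 0.25.
Option 2: Σ r·B − C = (2·0.125·0.16 + 4·0.25·0.324) − 0.45 = -0.086.
Option 2 has the higher net inclusive-fitness payoff.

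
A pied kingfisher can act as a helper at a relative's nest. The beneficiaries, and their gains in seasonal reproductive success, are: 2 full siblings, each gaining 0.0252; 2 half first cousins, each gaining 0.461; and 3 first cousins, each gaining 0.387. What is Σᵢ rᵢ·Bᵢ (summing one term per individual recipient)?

0.22795

r to a full sibling = 0.5 (full sibs share both parents — two paths of length 2: r = 2·(1/2)^2 = 1/2).
r to a half first cousin = 1/16 (half first cousins share one grandparent — one path of length 4: r = (1/2)^4 = 1/16).
r to a first cousin = 1/8 (first cousins share one grandparent pair — two paths of length 4: r = 2·(1/2)^4 = 1/8).
Summing one r·B term per recipient: 2·0.5·0.0252 + 2·0.0625·0.461 + 3·0.125·0.387 = 0.22795.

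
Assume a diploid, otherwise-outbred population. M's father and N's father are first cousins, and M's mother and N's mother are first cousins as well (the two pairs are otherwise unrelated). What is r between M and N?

0.0625

Wright's path rule: contributions from independent ancestry routes add.
M and N are related in two ways: second cousins through their fathers (r = 1/32) and second cousins through their mothers (r = 1/32).
r = 1/32 + 1/32 = 1/16 = 0.0625.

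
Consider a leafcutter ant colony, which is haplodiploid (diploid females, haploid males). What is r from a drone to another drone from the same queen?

0.5

Haploid brothers each carry a random half of the queen's diploid genome, so on average they share half: r = 1/2.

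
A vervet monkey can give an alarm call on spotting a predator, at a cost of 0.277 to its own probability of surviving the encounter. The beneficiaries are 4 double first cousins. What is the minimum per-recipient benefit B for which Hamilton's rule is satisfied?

0.277

r to a double first cousin = 0.25 (double first cousins share both grandparent pairs — four paths of length 4: r = 4·(1/2)^4 = 1/4).
Hamilton's rule with n recipients of equal r: n·r·B > C, so B > C/(n·r) = 0.277/(4·0.25) = 0.277.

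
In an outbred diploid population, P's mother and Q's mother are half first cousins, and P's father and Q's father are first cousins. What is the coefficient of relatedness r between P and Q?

Independent pedigree routes through distinct common ancestors add.
P and Q are related in two ways: half second cousins through their mothers (r = 1/64) and second cousins through their fathers (r = 1/32).
r = 1/64 + 1/32 = 0.046875.

0.046875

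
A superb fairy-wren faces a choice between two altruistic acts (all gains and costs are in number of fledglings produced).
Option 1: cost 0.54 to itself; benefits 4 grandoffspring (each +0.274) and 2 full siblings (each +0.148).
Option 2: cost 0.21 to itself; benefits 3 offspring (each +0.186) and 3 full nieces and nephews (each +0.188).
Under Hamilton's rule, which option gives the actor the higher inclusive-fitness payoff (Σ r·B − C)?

Option 2

Option 1: r to a grandoffspring = 0.25.
Option 1: r to a full sibling = 0.5.
Option 1: Σ r·B − C = (4·0.25·0.274 + 2·0.5·0.148) − 0.54 = -0.118.
Option 2: r to an offspring = 0.5.
Option 2: r to a full niece or nephew = 0.25.
Option 2: Σ r·B − C = (3·0.5·0.186 + 3·0.25·0.188) − 0.21 = 0.21.
Option 2 has the higher net inclusive-fitness payoff.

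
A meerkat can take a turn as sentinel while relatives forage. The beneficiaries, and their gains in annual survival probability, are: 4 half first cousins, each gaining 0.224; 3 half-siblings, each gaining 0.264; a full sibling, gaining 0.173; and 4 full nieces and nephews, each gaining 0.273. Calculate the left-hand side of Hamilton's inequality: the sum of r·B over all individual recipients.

0.6135

r to a half first cousin = 1/16 (half first cousins share one grandparent — one path of length 4: r = (1/2)^4 = 1/16).
r to a half-sibling = 1/4 (half-sibs share one parent — one path of length 2: r = (1/2)^2 = 1/4).
r to a full sibling = 1/2 (full sibs share both parents — two paths of length 2: r = 2·(1/2)^2 = 1/2).
r to a full niece or nephew = 0.25 (full aunt/uncle↔niece/nephew: two paths of length 3 through the shared grandparent pair: r = 2·(1/2)^3 = 1/4).
Summing one r·B term per recipient: 4·0.0625·0.224 + 3·0.25·0.264 + 1·0.5·0.173 + 4·0.25·0.273 = 0.6135.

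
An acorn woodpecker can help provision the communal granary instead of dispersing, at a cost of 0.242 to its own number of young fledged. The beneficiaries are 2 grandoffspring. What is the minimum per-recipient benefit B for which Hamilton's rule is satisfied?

r to a grandoffspring = 0.25 (two parent–offspring links: r = (1/2)^2 = 1/4).
Hamilton's rule with n recipients of equal r: n·r·B > C, so B > C/(n·r) = 0.242/(2·0.25) = 0.484.

0.484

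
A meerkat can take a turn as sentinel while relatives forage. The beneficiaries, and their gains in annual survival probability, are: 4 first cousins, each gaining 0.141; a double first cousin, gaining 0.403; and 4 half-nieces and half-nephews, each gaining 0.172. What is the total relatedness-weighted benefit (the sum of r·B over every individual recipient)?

r to a first cousin = 0.125 (first cousins share one grandparent pair — two paths of length 4: r = 2·(1/2)^4 = 1/8).
r to a double first cousin = 1/4 (double first cousins share both grandparent pairs — four paths of length 4: r = 4·(1/2)^4 = 1/4).
r to a half-niece or half-nephew = 0.125 (half-aunt/uncle↔niece/nephew: one path of length 3: r = (1/2)^3 = 1/8).
Summing one r·B term per recipient: 4·0.125·0.141 + 1·0.25·0.403 + 4·0.125·0.172 = 0.25725.

0.25725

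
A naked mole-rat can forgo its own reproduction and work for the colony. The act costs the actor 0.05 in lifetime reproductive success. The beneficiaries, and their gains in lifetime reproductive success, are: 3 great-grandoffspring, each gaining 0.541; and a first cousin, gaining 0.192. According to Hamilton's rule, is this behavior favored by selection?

Yes

Hamilton's rule: the trait is favored when the sum of r·B over every recipient exceeds the actor's cost C.
r to a great-grandoffspring = 0.125 (three parent–offspring links: r = (1/2)^3 = 1/8).
r to a first cousin = 1/8 (first cousins share one grandparent pair — two paths of length 4: r = 2·(1/2)^4 = 1/8).
Summing one r·B term per recipient: 3·0.125·0.541 + 1·0.125·0.192 = 0.226875.
0.226875 > 0.05: the indirect benefit exceeds the cost.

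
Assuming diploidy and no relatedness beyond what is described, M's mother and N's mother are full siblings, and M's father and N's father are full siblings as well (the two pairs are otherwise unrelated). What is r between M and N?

With two independent routes of shared ancestry, r is the sum of the two contributions.
M and N are related in two ways: first cousins through their mothers (r = 1/8) and first cousins through their fathers (r = 1/8) — i.e. double first cousins.
r = 1/8 + 1/8 = 0.25.

0.25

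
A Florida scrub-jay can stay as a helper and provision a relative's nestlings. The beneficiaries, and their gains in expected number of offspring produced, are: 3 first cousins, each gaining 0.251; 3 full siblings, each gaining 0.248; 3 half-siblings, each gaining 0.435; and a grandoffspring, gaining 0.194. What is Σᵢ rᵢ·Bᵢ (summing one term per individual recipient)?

r to a first cousin = 0.125 (first cousins share one grandparent pair — two paths of length 4: r = 2·(1/2)^4 = 1/8).
r to a full sibling = 0.5 (full sibs share both parents — two paths of length 2: r = 2·(1/2)^2 = 1/2).
r to a half-sibling = 0.25 (half-sibs share one parent — one path of length 2: r = (1/2)^2 = 1/4).
r to a grandoffspring = 1/4 (two parent–offspring links: r = (1/2)^2 = 1/4).
Summing one r·B term per recipient: 3·0.125·0.251 + 3·0.5·0.248 + 3·0.25·0.435 + 1·0.25·0.194 = 0.840875.

0.840875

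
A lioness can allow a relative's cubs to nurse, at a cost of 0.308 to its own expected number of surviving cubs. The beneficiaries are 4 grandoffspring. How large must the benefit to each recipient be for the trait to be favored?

0.308

r to a grandoffspring = 1/4 (two parent–offspring links: r = (1/2)^2 = 1/4).
Hamilton's rule with n recipients of equal r: n·r·B > C, so B > C/(n·r) = 0.308/(4·0.25) = 0.308.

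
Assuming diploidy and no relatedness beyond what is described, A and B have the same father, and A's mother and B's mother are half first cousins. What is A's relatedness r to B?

Relatedness sums over independent paths through distinct common ancestors.
A and B are related in two ways: half-sibs through their shared father (r = 1/4) and half second cousins through their mothers (r = 1/64).
r = 1/4 + 1/64 = 0.265625.

0.265625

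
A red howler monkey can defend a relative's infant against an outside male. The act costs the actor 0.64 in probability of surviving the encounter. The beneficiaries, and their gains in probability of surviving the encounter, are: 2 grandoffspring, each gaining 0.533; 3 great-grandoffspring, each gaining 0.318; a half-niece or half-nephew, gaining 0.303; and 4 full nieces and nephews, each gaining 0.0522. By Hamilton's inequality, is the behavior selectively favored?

Hamilton's rule: the trait is favored when the sum of r·B over every recipient exceeds the actor's cost C.
r to a grandoffspring = 0.25 (two parent–offspring links: r = (1/2)^2 = 1/4).
r to a great-grandoffspring = 0.125 (three parent–offspring links: r = (1/2)^3 = 1/8).
r to a half-niece or half-nephew = 1/8 (half-aunt/uncle↔niece/nephew: one path of length 3: r = (1/2)^3 = 1/8).
r to a full niece or nephew = 1/4 (full aunt/uncle↔niece/nephew: two paths of length 3 through the shared grandparent pair: r = 2·(1/2)^3 = 1/4).
Summing one r·B term per recipient: 2·0.25·0.533 + 3·0.125·0.318 + 1·0.125·0.303 + 4·0.25·0.0522 = 0.475825.
0.475825 < 0.64: the indirect benefit is less than the cost.

No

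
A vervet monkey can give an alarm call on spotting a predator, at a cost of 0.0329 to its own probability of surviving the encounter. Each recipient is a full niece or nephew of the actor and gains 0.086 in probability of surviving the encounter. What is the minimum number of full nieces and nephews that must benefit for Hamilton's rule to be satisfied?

r to a full niece or nephew = 0.25 (full aunt/uncle↔niece/nephew: two paths of length 3 through the shared grandparent pair: r = 2·(1/2)^3 = 1/4).
Hamilton's rule: n·r·B > C  ⇒  n > C/(r·B) = 0.0329/(0.25·0.086) = 1.53.
The smallest integer exceeding 1.53 is 2.

2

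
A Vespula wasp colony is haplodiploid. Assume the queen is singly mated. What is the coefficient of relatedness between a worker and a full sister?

0.75

Haplodiploid full sisters inherit their father's entire haploid genome identically (contributing 1/2) and on average half of their mother's contribution (1/2 · 1/2 = 1/4); r = 1/2 + 1/4 = 3/4.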